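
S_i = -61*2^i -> [-61, -122, -244, -488, -976]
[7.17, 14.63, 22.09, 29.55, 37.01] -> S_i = 7.17 + 7.46*i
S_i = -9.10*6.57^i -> [-9.1, -59.79, -392.8, -2580.7, -16955.2]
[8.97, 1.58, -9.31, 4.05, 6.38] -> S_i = Random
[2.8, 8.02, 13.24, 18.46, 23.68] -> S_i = 2.80 + 5.22*i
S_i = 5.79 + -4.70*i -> [5.79, 1.09, -3.61, -8.31, -13.01]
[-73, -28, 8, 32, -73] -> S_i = Random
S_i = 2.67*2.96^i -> [2.67, 7.9, 23.39, 69.24, 204.96]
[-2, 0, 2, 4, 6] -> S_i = -2 + 2*i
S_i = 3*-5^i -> [3, -15, 75, -375, 1875]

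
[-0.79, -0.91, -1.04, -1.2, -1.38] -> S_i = -0.79*1.15^i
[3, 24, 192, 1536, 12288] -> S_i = 3*8^i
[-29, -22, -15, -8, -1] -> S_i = -29 + 7*i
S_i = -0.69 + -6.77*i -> [-0.69, -7.46, -14.23, -21.0, -27.77]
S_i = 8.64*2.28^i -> [8.64, 19.7, 44.91, 102.4, 233.48]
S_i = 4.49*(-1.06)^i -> [4.49, -4.76, 5.04, -5.35, 5.67]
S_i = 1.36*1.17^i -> [1.36, 1.59, 1.86, 2.18, 2.55]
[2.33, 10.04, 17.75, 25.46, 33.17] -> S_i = 2.33 + 7.71*i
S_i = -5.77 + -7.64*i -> [-5.77, -13.41, -21.05, -28.69, -36.33]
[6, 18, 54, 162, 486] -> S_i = 6*3^i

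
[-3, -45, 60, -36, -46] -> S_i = Random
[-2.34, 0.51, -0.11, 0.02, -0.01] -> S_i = -2.34*(-0.22)^i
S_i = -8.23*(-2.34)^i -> [-8.23, 19.26, -45.06, 105.45, -246.75]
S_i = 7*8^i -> [7, 56, 448, 3584, 28672]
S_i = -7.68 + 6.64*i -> [-7.68, -1.04, 5.6, 12.24, 18.88]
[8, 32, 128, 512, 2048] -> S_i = 8*4^i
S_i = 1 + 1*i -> [1, 2, 3, 4, 5]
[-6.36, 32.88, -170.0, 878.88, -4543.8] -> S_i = -6.36*(-5.17)^i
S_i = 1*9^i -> [1, 9, 81, 729, 6561]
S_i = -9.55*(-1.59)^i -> [-9.55, 15.18, -24.14, 38.39, -61.04]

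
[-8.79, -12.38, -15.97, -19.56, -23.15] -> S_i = -8.79 + -3.59*i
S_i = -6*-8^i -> [-6, 48, -384, 3072, -24576]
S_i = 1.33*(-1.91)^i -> [1.33, -2.54, 4.85, -9.27, 17.7]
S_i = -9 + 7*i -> [-9, -2, 5, 12, 19]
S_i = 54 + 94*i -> [54, 148, 242, 336, 430]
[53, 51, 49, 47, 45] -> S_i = 53 + -2*i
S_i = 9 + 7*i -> [9, 16, 23, 30, 37]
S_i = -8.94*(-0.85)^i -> [-8.94, 7.6, -6.46, 5.49, -4.67]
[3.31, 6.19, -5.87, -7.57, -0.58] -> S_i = Random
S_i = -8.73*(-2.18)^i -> [-8.73, 19.03, -41.49, 90.44, -197.17]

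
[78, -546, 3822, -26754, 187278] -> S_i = 78*-7^i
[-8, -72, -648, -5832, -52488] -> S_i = -8*9^i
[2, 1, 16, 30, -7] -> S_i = Random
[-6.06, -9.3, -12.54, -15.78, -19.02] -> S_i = -6.06 + -3.24*i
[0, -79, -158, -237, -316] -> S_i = 0 + -79*i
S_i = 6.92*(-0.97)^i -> [6.92, -6.71, 6.51, -6.32, 6.13]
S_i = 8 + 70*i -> [8, 78, 148, 218, 288]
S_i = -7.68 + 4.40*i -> [-7.68, -3.28, 1.12, 5.52, 9.92]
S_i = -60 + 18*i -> [-60, -42, -24, -6, 12]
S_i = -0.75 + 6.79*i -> [-0.75, 6.04, 12.83, 19.62, 26.41]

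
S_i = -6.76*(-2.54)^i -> [-6.76, 17.17, -43.61, 110.78, -281.37]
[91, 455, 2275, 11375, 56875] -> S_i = 91*5^i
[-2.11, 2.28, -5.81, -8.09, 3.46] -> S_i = Random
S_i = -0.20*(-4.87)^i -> [-0.2, 0.97, -4.74, 23.1, -112.5]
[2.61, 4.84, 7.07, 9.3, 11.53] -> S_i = 2.61 + 2.23*i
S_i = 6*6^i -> [6, 36, 216, 1296, 7776]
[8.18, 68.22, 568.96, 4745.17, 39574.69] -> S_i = 8.18*8.34^i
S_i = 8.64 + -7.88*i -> [8.64, 0.76, -7.12, -15.0, -22.88]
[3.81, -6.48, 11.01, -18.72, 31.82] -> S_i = 3.81*(-1.70)^i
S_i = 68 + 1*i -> [68, 69, 70, 71, 72]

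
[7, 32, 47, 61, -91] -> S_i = Random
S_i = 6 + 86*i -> [6, 92, 178, 264, 350]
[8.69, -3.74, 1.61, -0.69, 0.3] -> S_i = 8.69*(-0.43)^i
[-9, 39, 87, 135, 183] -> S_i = -9 + 48*i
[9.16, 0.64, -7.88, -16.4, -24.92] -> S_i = 9.16 + -8.52*i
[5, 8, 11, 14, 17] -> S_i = 5 + 3*i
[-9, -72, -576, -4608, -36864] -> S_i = -9*8^i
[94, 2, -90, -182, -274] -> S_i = 94 + -92*i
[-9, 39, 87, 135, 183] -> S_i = -9 + 48*i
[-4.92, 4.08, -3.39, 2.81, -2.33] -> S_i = -4.92*(-0.83)^i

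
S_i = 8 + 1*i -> [8, 9, 10, 11, 12]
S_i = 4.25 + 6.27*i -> [4.25, 10.52, 16.79, 23.06, 29.33]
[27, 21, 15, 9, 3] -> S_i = 27 + -6*i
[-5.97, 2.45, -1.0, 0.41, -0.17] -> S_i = -5.97*(-0.41)^i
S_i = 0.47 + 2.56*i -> [0.47, 3.03, 5.59, 8.15, 10.71]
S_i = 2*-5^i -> [2, -10, 50, -250, 1250]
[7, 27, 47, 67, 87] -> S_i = 7 + 20*i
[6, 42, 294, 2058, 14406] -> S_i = 6*7^i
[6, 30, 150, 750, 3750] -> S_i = 6*5^i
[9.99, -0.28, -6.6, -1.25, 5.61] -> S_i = Random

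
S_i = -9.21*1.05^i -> [-9.21, -9.67, -10.15, -10.66, -11.19]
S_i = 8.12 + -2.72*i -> [8.12, 5.4, 2.68, -0.04, -2.76]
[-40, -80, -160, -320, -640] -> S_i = -40*2^i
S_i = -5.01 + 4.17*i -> [-5.01, -0.84, 3.33, 7.5, 11.67]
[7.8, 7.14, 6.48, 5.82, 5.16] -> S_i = 7.80 + -0.66*i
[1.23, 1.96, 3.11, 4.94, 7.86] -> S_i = 1.23*1.59^i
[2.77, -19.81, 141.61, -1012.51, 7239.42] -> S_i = 2.77*(-7.15)^i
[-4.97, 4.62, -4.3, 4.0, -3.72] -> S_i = -4.97*(-0.93)^i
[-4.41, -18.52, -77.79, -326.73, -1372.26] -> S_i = -4.41*4.20^i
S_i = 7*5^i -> [7, 35, 175, 875, 4375]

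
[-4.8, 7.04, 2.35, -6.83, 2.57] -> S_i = Random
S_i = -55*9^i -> [-55, -495, -4455, -40095, -360855]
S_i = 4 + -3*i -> [4, 1, -2, -5, -8]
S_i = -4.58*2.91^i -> [-4.58, -13.33, -38.78, -112.86, -328.43]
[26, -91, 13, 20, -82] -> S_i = Random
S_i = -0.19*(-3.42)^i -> [-0.19, 0.65, -2.22, 7.6, -25.99]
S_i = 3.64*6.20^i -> [3.64, 22.57, 139.92, 867.51, 5378.59]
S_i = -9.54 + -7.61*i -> [-9.54, -17.15, -24.76, -32.37, -39.98]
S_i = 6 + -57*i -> [6, -51, -108, -165, -222]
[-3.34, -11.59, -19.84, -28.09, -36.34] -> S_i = -3.34 + -8.25*i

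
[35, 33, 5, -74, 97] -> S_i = Random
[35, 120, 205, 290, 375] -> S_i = 35 + 85*i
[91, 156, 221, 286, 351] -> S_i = 91 + 65*i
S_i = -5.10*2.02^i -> [-5.1, -10.3, -20.81, -42.04, -84.91]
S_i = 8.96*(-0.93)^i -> [8.96, -8.33, 7.75, -7.21, 6.7]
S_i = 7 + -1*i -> [7, 6, 5, 4, 3]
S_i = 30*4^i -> [30, 120, 480, 1920, 7680]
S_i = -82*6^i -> [-82, -492, -2952, -17712, -106272]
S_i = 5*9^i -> [5, 45, 405, 3645, 32805]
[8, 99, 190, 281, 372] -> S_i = 8 + 91*i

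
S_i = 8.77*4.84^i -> [8.77, 42.45, 205.44, 994.34, 4812.61]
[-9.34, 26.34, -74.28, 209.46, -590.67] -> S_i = -9.34*(-2.82)^i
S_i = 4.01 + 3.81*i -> [4.01, 7.82, 11.63, 15.44, 19.25]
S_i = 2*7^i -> [2, 14, 98, 686, 4802]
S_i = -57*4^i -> [-57, -228, -912, -3648, -14592]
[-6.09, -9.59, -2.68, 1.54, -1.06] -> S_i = Random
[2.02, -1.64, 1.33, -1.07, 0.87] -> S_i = 2.02*(-0.81)^i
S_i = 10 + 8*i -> [10, 18, 26, 34, 42]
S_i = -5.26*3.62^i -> [-5.26, -19.04, -68.93, -249.52, -903.28]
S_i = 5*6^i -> [5, 30, 180, 1080, 6480]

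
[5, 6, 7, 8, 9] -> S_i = 5 + 1*i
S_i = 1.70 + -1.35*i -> [1.7, 0.35, -1.0, -2.35, -3.7]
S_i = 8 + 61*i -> [8, 69, 130, 191, 252]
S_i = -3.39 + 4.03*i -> [-3.39, 0.64, 4.67, 8.7, 12.73]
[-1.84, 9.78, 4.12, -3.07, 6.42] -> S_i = Random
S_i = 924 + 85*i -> [924, 1009, 1094, 1179, 1264]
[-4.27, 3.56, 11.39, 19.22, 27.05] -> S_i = -4.27 + 7.83*i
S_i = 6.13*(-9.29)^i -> [6.13, -56.95, 529.04, -4914.82, 45658.68]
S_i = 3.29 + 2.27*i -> [3.29, 5.56, 7.83, 10.1, 12.37]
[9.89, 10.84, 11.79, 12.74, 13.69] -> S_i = 9.89 + 0.95*i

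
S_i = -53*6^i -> [-53, -318, -1908, -11448, -68688]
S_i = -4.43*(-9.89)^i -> [-4.43, 43.81, -433.31, 4285.41, -42382.73]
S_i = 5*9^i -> [5, 45, 405, 3645, 32805]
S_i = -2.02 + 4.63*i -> [-2.02, 2.61, 7.24, 11.87, 16.5]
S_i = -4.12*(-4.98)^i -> [-4.12, 20.52, -102.18, 508.84, -2534.05]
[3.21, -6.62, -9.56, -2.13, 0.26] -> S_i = Random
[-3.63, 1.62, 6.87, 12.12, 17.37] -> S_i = -3.63 + 5.25*i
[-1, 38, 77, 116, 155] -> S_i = -1 + 39*i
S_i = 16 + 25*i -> [16, 41, 66, 91, 116]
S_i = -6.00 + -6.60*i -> [-6.0, -12.6, -19.2, -25.8, -32.4]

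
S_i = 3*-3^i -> [3, -9, 27, -81, 243]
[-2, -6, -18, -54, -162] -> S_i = -2*3^i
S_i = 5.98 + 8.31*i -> [5.98, 14.29, 22.6, 30.91, 39.22]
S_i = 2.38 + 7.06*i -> [2.38, 9.44, 16.5, 23.56, 30.62]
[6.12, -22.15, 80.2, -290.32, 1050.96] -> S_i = 6.12*(-3.62)^i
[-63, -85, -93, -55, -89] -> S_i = Random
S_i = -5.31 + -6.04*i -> [-5.31, -11.35, -17.39, -23.43, -29.47]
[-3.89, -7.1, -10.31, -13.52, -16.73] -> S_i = -3.89 + -3.21*i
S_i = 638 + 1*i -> [638, 639, 640, 641, 642]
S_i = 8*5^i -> [8, 40, 200, 1000, 5000]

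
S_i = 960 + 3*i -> [960, 963, 966, 969, 972]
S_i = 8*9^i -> [8, 72, 648, 5832, 52488]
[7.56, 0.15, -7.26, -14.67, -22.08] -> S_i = 7.56 + -7.41*i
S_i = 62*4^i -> [62, 248, 992, 3968, 15872]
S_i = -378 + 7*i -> [-378, -371, -364, -357, -350]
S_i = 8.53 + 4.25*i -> [8.53, 12.78, 17.03, 21.28, 25.53]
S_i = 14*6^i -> [14, 84, 504, 3024, 18144]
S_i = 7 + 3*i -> [7, 10, 13, 16, 19]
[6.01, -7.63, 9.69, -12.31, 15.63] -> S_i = 6.01*(-1.27)^i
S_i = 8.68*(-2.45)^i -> [8.68, -21.27, 52.1, -127.65, 312.74]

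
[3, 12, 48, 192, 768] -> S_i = 3*4^i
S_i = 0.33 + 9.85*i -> [0.33, 10.18, 20.03, 29.88, 39.73]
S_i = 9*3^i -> [9, 27, 81, 243, 729]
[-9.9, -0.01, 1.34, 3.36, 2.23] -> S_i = Random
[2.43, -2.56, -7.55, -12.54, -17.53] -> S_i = 2.43 + -4.99*i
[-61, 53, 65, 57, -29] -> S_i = Random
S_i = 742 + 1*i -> [742, 743, 744, 745, 746]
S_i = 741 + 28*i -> [741, 769, 797, 825, 853]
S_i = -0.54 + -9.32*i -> [-0.54, -9.86, -19.18, -28.5, -37.82]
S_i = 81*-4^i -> [81, -324, 1296, -5184, 20736]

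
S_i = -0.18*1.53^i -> [-0.18, -0.28, -0.42, -0.64, -0.99]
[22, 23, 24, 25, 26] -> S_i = 22 + 1*i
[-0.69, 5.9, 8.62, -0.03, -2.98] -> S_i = Random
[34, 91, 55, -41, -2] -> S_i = Random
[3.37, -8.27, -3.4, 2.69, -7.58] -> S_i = Random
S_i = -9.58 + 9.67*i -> [-9.58, 0.09, 9.76, 19.43, 29.1]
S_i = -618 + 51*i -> [-618, -567, -516, -465, -414]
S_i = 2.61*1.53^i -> [2.61, 3.99, 6.11, 9.35, 14.3]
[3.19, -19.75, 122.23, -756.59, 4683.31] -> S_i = 3.19*(-6.19)^i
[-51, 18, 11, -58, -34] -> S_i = Random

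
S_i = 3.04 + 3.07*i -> [3.04, 6.11, 9.18, 12.25, 15.32]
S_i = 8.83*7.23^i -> [8.83, 63.84, 461.57, 3337.15, 24127.59]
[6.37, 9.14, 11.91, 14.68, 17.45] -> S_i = 6.37 + 2.77*i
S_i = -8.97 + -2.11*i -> [-8.97, -11.08, -13.19, -15.3, -17.41]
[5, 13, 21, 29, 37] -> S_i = 5 + 8*i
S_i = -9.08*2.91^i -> [-9.08, -26.42, -76.89, -223.75, -651.12]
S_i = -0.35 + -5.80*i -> [-0.35, -6.15, -11.95, -17.75, -23.55]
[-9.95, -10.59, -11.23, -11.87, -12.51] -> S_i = -9.95 + -0.64*i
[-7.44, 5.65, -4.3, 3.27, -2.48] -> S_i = -7.44*(-0.76)^i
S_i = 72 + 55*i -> [72, 127, 182, 237, 292]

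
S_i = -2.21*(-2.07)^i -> [-2.21, 4.57, -9.47, 19.6, -40.58]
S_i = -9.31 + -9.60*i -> [-9.31, -18.91, -28.51, -38.11, -47.71]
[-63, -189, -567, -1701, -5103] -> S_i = -63*3^i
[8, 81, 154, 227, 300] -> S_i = 8 + 73*i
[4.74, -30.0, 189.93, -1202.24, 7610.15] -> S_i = 4.74*(-6.33)^i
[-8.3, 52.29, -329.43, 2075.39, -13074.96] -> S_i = -8.30*(-6.30)^i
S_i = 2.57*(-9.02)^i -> [2.57, -23.18, 209.1, -1886.05, 17012.15]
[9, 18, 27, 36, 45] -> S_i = 9 + 9*i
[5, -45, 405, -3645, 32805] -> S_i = 5*-9^i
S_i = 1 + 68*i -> [1, 69, 137, 205, 273]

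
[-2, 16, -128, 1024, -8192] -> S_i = -2*-8^i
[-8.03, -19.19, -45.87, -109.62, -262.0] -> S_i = -8.03*2.39^i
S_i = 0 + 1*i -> [0, 1, 2, 3, 4]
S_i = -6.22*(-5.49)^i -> [-6.22, 34.15, -187.47, 1029.22, -5650.41]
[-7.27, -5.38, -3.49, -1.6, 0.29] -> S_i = -7.27 + 1.89*i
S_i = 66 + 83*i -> [66, 149, 232, 315, 398]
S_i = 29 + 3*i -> [29, 32, 35, 38, 41]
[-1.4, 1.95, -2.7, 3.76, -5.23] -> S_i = -1.40*(-1.39)^i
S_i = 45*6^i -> [45, 270, 1620, 9720, 58320]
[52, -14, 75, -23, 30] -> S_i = Random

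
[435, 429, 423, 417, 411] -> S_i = 435 + -6*i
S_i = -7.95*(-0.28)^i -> [-7.95, 2.23, -0.62, 0.17, -0.05]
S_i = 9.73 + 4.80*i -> [9.73, 14.53, 19.33, 24.13, 28.93]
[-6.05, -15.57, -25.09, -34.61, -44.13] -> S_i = -6.05 + -9.52*i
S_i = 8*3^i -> [8, 24, 72, 216, 648]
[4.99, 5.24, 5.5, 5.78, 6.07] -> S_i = 4.99*1.05^i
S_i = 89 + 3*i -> [89, 92, 95, 98, 101]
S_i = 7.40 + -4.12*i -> [7.4, 3.28, -0.84, -4.96, -9.08]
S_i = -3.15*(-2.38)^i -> [-3.15, 7.5, -17.84, 42.47, -101.07]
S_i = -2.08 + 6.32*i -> [-2.08, 4.24, 10.56, 16.88, 23.2]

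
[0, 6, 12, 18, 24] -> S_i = 0 + 6*i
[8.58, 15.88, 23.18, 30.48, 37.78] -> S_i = 8.58 + 7.30*i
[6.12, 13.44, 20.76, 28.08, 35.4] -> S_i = 6.12 + 7.32*i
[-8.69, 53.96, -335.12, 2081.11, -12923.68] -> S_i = -8.69*(-6.21)^i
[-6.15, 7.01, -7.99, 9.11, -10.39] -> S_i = -6.15*(-1.14)^i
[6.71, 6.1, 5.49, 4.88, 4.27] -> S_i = 6.71 + -0.61*i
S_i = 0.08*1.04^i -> [0.08, 0.08, 0.09, 0.09, 0.09]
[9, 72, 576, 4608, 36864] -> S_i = 9*8^i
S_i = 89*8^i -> [89, 712, 5696, 45568, 364544]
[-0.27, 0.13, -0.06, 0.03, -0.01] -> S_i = -0.27*(-0.47)^i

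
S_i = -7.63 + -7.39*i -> [-7.63, -15.02, -22.41, -29.8, -37.19]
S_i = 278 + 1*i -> [278, 279, 280, 281, 282]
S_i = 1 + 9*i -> [1, 10, 19, 28, 37]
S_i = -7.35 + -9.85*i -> [-7.35, -17.2, -27.05, -36.9, -46.75]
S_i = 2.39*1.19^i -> [2.39, 2.84, 3.38, 4.03, 4.79]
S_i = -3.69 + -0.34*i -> [-3.69, -4.03, -4.37, -4.71, -5.05]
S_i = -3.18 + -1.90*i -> [-3.18, -5.08, -6.98, -8.88, -10.78]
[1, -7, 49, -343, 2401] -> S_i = 1*-7^i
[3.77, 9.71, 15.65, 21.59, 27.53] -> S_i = 3.77 + 5.94*i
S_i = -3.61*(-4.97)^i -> [-3.61, 17.94, -89.17, 443.18, -2202.59]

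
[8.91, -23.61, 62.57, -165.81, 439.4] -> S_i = 8.91*(-2.65)^i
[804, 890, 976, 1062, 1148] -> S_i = 804 + 86*i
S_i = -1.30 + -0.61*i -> [-1.3, -1.91, -2.52, -3.13, -3.74]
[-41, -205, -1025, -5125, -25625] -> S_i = -41*5^i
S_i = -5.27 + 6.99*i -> [-5.27, 1.72, 8.71, 15.7, 22.69]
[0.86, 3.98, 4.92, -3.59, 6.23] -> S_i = Random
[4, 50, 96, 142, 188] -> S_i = 4 + 46*i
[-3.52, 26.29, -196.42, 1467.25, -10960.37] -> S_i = -3.52*(-7.47)^i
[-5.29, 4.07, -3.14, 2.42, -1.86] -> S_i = -5.29*(-0.77)^i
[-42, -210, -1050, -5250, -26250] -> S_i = -42*5^i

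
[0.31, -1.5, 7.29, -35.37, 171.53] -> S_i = 0.31*(-4.85)^i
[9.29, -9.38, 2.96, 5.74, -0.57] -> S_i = Random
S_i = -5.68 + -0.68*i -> [-5.68, -6.36, -7.04, -7.72, -8.4]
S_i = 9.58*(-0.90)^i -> [9.58, -8.62, 7.76, -6.98, 6.29]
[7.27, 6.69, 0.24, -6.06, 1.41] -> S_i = Random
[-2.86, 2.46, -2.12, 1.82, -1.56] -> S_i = -2.86*(-0.86)^i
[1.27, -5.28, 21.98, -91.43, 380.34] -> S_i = 1.27*(-4.16)^i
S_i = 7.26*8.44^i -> [7.26, 61.27, 517.16, 4364.8, 36838.88]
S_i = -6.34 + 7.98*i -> [-6.34, 1.64, 9.62, 17.6, 25.58]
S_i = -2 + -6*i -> [-2, -8, -14, -20, -26]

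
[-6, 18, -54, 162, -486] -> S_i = -6*-3^i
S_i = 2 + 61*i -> [2, 63, 124, 185, 246]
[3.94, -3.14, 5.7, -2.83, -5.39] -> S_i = Random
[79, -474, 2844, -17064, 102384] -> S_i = 79*-6^i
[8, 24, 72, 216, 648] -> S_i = 8*3^i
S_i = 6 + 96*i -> [6, 102, 198, 294, 390]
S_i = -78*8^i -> [-78, -624, -4992, -39936, -319488]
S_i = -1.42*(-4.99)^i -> [-1.42, 7.09, -35.36, 176.44, -880.42]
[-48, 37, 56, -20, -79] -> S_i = Random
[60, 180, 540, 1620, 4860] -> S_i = 60*3^i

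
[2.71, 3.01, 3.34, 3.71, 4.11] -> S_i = 2.71*1.11^i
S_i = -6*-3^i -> [-6, 18, -54, 162, -486]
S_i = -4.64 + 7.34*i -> [-4.64, 2.7, 10.04, 17.38, 24.72]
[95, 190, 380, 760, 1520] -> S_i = 95*2^i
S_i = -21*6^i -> [-21, -126, -756, -4536, -27216]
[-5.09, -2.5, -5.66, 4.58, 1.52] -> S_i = Random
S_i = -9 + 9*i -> [-9, 0, 9, 18, 27]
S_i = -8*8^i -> [-8, -64, -512, -4096, -32768]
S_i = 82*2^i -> [82, 164, 328, 656, 1312]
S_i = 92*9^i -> [92, 828, 7452, 67068, 603612]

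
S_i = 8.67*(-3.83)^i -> [8.67, -33.21, 127.18, -487.1, 1865.58]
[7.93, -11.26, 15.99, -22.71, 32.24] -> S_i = 7.93*(-1.42)^i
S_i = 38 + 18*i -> [38, 56, 74, 92, 110]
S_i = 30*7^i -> [30, 210, 1470, 10290, 72030]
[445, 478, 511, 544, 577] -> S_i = 445 + 33*i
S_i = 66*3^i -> [66, 198, 594, 1782, 5346]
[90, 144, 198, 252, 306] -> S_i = 90 + 54*i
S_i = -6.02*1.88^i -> [-6.02, -11.32, -21.28, -40.0, -75.2]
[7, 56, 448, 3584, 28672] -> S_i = 7*8^i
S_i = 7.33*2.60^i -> [7.33, 19.06, 49.55, 128.83, 334.96]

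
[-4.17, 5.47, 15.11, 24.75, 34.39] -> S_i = -4.17 + 9.64*i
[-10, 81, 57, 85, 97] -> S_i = Random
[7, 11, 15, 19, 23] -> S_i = 7 + 4*i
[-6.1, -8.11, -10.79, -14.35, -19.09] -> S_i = -6.10*1.33^i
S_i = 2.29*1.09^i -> [2.29, 2.5, 2.72, 2.97, 3.23]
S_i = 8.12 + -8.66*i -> [8.12, -0.54, -9.2, -17.86, -26.52]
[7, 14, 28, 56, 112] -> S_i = 7*2^i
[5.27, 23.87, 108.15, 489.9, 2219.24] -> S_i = 5.27*4.53^i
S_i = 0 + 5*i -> [0, 5, 10, 15, 20]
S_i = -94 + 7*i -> [-94, -87, -80, -73, -66]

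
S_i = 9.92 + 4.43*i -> [9.92, 14.35, 18.78, 23.21, 27.64]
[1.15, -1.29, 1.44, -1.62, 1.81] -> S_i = 1.15*(-1.12)^i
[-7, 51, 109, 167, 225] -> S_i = -7 + 58*i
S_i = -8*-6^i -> [-8, 48, -288, 1728, -10368]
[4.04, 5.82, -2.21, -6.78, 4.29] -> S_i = Random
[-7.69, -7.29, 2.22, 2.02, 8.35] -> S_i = Random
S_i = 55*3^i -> [55, 165, 495, 1485, 4455]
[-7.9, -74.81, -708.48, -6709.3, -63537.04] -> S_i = -7.90*9.47^i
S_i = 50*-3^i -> [50, -150, 450, -1350, 4050]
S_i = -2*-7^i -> [-2, 14, -98, 686, -4802]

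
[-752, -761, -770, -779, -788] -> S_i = -752 + -9*i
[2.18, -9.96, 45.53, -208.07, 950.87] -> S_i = 2.18*(-4.57)^i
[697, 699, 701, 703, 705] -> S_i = 697 + 2*i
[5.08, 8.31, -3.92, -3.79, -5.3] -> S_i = Random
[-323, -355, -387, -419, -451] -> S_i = -323 + -32*i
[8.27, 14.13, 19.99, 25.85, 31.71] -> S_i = 8.27 + 5.86*i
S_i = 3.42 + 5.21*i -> [3.42, 8.63, 13.84, 19.05, 24.26]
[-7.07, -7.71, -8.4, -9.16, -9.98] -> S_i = -7.07*1.09^i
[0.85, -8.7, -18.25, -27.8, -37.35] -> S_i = 0.85 + -9.55*i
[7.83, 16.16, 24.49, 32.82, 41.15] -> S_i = 7.83 + 8.33*i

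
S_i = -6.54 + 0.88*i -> [-6.54, -5.66, -4.78, -3.9, -3.02]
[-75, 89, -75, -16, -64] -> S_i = Random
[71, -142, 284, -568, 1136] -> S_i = 71*-2^i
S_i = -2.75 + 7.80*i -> [-2.75, 5.05, 12.85, 20.65, 28.45]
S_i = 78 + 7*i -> [78, 85, 92, 99, 106]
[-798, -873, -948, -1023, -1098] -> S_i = -798 + -75*i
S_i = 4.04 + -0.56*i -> [4.04, 3.48, 2.92, 2.36, 1.8]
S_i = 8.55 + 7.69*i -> [8.55, 16.24, 23.93, 31.62, 39.31]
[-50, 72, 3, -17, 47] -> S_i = Random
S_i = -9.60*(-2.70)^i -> [-9.6, 25.92, -69.98, 188.96, -510.18]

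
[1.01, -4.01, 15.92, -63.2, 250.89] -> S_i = 1.01*(-3.97)^i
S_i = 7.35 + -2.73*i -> [7.35, 4.62, 1.89, -0.84, -3.57]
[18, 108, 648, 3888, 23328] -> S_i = 18*6^i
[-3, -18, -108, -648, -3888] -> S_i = -3*6^i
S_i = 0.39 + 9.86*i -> [0.39, 10.25, 20.11, 29.97, 39.83]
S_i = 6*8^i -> [6, 48, 384, 3072, 24576]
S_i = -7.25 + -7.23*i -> [-7.25, -14.48, -21.71, -28.94, -36.17]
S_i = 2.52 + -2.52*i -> [2.52, 0.0, -2.52, -5.04, -7.56]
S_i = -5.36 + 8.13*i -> [-5.36, 2.77, 10.9, 19.03, 27.16]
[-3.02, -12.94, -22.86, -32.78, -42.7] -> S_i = -3.02 + -9.92*i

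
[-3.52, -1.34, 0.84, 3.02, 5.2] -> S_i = -3.52 + 2.18*i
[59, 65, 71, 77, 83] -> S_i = 59 + 6*i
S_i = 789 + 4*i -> [789, 793, 797, 801, 805]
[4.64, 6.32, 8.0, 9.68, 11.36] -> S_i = 4.64 + 1.68*i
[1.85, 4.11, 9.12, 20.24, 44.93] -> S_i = 1.85*2.22^i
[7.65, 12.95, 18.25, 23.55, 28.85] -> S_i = 7.65 + 5.30*i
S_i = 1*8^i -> [1, 8, 64, 512, 4096]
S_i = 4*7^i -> [4, 28, 196, 1372, 9604]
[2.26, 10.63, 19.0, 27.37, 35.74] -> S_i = 2.26 + 8.37*i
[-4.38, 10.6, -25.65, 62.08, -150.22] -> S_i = -4.38*(-2.42)^i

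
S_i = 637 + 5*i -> [637, 642, 647, 652, 657]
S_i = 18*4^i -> [18, 72, 288, 1152, 4608]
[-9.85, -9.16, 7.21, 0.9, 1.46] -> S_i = Random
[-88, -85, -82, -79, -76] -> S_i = -88 + 3*i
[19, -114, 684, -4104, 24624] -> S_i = 19*-6^i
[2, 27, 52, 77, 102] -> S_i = 2 + 25*i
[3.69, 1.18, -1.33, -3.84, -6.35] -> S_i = 3.69 + -2.51*i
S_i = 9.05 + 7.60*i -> [9.05, 16.65, 24.25, 31.85, 39.45]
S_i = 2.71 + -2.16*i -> [2.71, 0.55, -1.61, -3.77, -5.93]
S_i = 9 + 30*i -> [9, 39, 69, 99, 129]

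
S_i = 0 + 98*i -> [0, 98, 196, 294, 392]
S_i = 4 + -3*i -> [4, 1, -2, -5, -8]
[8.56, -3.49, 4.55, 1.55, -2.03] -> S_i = Random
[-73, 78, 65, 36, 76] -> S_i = Random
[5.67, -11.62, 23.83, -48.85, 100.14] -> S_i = 5.67*(-2.05)^i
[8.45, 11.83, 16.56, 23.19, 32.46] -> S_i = 8.45*1.40^i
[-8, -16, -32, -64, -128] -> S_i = -8*2^i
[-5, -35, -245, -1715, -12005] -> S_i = -5*7^i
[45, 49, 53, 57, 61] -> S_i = 45 + 4*i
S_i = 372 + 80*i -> [372, 452, 532, 612, 692]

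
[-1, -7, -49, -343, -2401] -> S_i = -1*7^i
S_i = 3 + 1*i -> [3, 4, 5, 6, 7]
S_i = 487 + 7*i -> [487, 494, 501, 508, 515]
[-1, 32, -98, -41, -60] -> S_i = Random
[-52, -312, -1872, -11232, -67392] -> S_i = -52*6^i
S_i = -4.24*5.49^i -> [-4.24, -23.28, -127.79, -701.59, -3851.72]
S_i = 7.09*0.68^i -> [7.09, 4.82, 3.28, 2.23, 1.52]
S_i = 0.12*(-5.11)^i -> [0.12, -0.61, 3.13, -16.01, 81.82]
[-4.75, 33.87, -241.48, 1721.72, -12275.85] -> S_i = -4.75*(-7.13)^i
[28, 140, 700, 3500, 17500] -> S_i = 28*5^i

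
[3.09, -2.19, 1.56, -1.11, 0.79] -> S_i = 3.09*(-0.71)^i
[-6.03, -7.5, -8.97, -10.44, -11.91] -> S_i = -6.03 + -1.47*i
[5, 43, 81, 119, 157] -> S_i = 5 + 38*i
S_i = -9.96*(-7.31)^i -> [-9.96, 72.81, -532.22, 3890.55, -28439.95]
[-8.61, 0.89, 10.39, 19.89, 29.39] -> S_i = -8.61 + 9.50*i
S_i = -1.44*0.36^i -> [-1.44, -0.52, -0.19, -0.07, -0.02]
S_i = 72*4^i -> [72, 288, 1152, 4608, 18432]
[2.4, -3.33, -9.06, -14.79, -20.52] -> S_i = 2.40 + -5.73*i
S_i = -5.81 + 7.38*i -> [-5.81, 1.57, 8.95, 16.33, 23.71]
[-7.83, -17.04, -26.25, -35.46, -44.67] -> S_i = -7.83 + -9.21*i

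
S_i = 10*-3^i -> [10, -30, 90, -270, 810]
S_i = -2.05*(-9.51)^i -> [-2.05, 19.5, -185.4, 1763.17, -16767.79]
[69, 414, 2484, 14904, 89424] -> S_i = 69*6^i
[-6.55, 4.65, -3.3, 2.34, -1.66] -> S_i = -6.55*(-0.71)^i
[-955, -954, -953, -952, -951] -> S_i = -955 + 1*i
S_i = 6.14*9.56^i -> [6.14, 58.7, 561.16, 5364.66, 51286.13]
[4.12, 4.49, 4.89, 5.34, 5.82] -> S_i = 4.12*1.09^i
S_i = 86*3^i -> [86, 258, 774, 2322, 6966]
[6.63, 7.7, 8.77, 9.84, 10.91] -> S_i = 6.63 + 1.07*i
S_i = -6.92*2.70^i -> [-6.92, -18.68, -50.45, -136.21, -367.76]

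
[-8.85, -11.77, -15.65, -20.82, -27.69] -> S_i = -8.85*1.33^i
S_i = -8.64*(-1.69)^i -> [-8.64, 14.6, -24.68, 41.7, -70.48]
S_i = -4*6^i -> [-4, -24, -144, -864, -5184]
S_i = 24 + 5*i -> [24, 29, 34, 39, 44]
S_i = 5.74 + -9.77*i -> [5.74, -4.03, -13.8, -23.57, -33.34]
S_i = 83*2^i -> [83, 166, 332, 664, 1328]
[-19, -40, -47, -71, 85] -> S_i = Random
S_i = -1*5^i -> [-1, -5, -25, -125, -625]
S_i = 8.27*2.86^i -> [8.27, 23.65, 67.65, 193.47, 553.31]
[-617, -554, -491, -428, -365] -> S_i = -617 + 63*i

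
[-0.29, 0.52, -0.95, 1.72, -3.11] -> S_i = -0.29*(-1.81)^i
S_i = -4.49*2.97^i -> [-4.49, -13.34, -39.61, -117.63, -349.36]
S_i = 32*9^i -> [32, 288, 2592, 23328, 209952]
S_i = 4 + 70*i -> [4, 74, 144, 214, 284]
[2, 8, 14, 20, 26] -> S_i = 2 + 6*i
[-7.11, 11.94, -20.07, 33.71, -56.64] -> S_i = -7.11*(-1.68)^i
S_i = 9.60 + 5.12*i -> [9.6, 14.72, 19.84, 24.96, 30.08]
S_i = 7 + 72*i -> [7, 79, 151, 223, 295]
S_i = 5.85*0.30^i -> [5.85, 1.76, 0.53, 0.16, 0.05]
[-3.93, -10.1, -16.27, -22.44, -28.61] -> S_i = -3.93 + -6.17*i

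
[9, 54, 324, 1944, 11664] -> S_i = 9*6^i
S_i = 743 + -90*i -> [743, 653, 563, 473, 383]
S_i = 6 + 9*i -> [6, 15, 24, 33, 42]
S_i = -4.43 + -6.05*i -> [-4.43, -10.48, -16.53, -22.58, -28.63]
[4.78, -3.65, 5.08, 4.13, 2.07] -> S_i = Random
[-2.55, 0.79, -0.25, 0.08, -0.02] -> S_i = -2.55*(-0.31)^i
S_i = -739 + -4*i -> [-739, -743, -747, -751, -755]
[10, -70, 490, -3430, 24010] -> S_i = 10*-7^i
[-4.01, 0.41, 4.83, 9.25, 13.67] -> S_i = -4.01 + 4.42*i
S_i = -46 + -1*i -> [-46, -47, -48, -49, -50]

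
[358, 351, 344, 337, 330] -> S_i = 358 + -7*i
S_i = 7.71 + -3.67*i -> [7.71, 4.04, 0.37, -3.3, -6.97]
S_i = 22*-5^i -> [22, -110, 550, -2750, 13750]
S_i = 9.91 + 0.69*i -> [9.91, 10.6, 11.29, 11.98, 12.67]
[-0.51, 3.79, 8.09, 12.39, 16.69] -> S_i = -0.51 + 4.30*i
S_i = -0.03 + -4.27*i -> [-0.03, -4.3, -8.57, -12.84, -17.11]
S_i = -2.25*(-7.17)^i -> [-2.25, 16.13, -115.67, 829.35, -5946.47]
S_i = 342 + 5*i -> [342, 347, 352, 357, 362]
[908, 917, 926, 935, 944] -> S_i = 908 + 9*i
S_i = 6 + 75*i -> [6, 81, 156, 231, 306]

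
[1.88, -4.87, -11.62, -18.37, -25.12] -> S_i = 1.88 + -6.75*i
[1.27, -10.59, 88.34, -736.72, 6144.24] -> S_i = 1.27*(-8.34)^i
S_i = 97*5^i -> [97, 485, 2425, 12125, 60625]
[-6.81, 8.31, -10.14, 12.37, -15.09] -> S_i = -6.81*(-1.22)^i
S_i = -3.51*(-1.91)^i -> [-3.51, 6.7, -12.8, 24.46, -46.71]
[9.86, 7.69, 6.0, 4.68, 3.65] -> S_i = 9.86*0.78^i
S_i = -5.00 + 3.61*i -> [-5.0, -1.39, 2.22, 5.83, 9.44]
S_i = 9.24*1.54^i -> [9.24, 14.23, 21.91, 33.75, 51.97]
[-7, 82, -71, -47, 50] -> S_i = Random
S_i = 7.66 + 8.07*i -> [7.66, 15.73, 23.8, 31.87, 39.94]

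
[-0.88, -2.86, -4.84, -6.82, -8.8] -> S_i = -0.88 + -1.98*i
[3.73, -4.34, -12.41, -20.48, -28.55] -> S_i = 3.73 + -8.07*i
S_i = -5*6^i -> [-5, -30, -180, -1080, -6480]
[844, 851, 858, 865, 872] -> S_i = 844 + 7*i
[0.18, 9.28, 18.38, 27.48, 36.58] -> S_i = 0.18 + 9.10*i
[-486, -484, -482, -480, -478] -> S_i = -486 + 2*i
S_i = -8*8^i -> [-8, -64, -512, -4096, -32768]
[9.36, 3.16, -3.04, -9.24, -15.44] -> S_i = 9.36 + -6.20*i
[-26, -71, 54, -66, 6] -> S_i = Random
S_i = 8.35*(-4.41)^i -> [8.35, -36.82, 162.39, -716.15, 3158.21]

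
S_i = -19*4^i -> [-19, -76, -304, -1216, -4864]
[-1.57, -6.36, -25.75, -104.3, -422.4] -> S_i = -1.57*4.05^i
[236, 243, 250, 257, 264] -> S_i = 236 + 7*i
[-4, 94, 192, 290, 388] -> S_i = -4 + 98*i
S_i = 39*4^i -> [39, 156, 624, 2496, 9984]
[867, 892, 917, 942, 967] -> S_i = 867 + 25*i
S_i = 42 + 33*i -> [42, 75, 108, 141, 174]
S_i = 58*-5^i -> [58, -290, 1450, -7250, 36250]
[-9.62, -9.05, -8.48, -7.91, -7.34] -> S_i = -9.62 + 0.57*i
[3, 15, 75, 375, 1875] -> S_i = 3*5^i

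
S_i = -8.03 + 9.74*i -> [-8.03, 1.71, 11.45, 21.19, 30.93]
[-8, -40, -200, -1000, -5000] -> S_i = -8*5^i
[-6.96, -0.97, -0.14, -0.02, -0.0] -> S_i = -6.96*0.14^i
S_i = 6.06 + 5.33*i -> [6.06, 11.39, 16.72, 22.05, 27.38]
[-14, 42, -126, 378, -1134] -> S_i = -14*-3^i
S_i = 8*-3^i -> [8, -24, 72, -216, 648]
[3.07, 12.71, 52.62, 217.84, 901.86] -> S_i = 3.07*4.14^i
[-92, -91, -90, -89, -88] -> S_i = -92 + 1*i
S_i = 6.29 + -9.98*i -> [6.29, -3.69, -13.67, -23.65, -33.63]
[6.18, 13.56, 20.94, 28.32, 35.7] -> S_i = 6.18 + 7.38*i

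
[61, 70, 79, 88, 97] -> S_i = 61 + 9*i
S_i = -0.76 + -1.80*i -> [-0.76, -2.56, -4.36, -6.16, -7.96]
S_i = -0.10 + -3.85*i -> [-0.1, -3.95, -7.8, -11.65, -15.5]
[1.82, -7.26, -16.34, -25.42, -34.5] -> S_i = 1.82 + -9.08*i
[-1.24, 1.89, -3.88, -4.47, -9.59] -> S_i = Random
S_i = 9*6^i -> [9, 54, 324, 1944, 11664]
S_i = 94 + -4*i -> [94, 90, 86, 82, 78]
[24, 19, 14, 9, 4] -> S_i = 24 + -5*i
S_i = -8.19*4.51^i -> [-8.19, -36.94, -166.59, -751.3, -3388.36]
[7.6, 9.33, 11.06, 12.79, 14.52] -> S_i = 7.60 + 1.73*i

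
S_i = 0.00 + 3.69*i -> [0.0, 3.69, 7.38, 11.07, 14.76]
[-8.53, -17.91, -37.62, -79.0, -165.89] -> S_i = -8.53*2.10^i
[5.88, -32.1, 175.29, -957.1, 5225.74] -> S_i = 5.88*(-5.46)^i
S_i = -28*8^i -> [-28, -224, -1792, -14336, -114688]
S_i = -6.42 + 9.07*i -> [-6.42, 2.65, 11.72, 20.79, 29.86]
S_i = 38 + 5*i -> [38, 43, 48, 53, 58]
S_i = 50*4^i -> [50, 200, 800, 3200, 12800]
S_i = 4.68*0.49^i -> [4.68, 2.29, 1.12, 0.55, 0.27]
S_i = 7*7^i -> [7, 49, 343, 2401, 16807]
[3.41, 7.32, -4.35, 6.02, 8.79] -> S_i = Random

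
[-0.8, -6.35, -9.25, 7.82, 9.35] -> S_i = Random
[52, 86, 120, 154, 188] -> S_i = 52 + 34*i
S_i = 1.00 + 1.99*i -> [1.0, 2.99, 4.98, 6.97, 8.96]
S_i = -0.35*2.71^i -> [-0.35, -0.95, -2.57, -6.97, -18.88]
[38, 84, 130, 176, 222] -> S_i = 38 + 46*i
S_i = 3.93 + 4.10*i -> [3.93, 8.03, 12.13, 16.23, 20.33]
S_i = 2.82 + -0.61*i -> [2.82, 2.21, 1.6, 0.99, 0.38]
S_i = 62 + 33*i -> [62, 95, 128, 161, 194]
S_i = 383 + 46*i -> [383, 429, 475, 521, 567]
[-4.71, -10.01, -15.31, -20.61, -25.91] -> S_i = -4.71 + -5.30*i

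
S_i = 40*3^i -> [40, 120, 360, 1080, 3240]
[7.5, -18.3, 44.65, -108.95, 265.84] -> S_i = 7.50*(-2.44)^i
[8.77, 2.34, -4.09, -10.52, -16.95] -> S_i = 8.77 + -6.43*i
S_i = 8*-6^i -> [8, -48, 288, -1728, 10368]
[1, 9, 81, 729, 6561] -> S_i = 1*9^i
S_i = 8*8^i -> [8, 64, 512, 4096, 32768]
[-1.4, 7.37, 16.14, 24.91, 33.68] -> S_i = -1.40 + 8.77*i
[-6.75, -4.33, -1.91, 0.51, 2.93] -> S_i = -6.75 + 2.42*i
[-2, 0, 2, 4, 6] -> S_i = -2 + 2*i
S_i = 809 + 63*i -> [809, 872, 935, 998, 1061]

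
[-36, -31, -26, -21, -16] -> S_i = -36 + 5*i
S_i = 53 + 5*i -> [53, 58, 63, 68, 73]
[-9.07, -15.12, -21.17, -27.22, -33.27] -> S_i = -9.07 + -6.05*i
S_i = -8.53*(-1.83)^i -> [-8.53, 15.61, -28.57, 52.28, -95.67]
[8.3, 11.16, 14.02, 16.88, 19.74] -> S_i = 8.30 + 2.86*i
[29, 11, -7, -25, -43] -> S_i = 29 + -18*i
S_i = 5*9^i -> [5, 45, 405, 3645, 32805]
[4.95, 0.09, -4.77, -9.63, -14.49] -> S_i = 4.95 + -4.86*i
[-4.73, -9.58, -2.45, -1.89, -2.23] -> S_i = Random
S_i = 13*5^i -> [13, 65, 325, 1625, 8125]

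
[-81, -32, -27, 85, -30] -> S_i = Random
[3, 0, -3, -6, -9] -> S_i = 3 + -3*i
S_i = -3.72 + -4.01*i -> [-3.72, -7.73, -11.74, -15.75, -19.76]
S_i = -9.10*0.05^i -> [-9.1, -0.46, -0.02, -0.0, -0.0]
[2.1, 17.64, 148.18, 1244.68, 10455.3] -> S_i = 2.10*8.40^i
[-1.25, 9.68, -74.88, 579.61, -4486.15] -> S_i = -1.25*(-7.74)^i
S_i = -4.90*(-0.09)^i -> [-4.9, 0.44, -0.04, 0.0, -0.0]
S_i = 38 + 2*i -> [38, 40, 42, 44, 46]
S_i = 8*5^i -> [8, 40, 200, 1000, 5000]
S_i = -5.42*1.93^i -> [-5.42, -10.46, -20.19, -38.96, -75.2]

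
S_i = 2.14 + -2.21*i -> [2.14, -0.07, -2.28, -4.49, -6.7]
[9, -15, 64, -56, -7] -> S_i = Random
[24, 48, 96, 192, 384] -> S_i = 24*2^i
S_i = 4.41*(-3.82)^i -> [4.41, -16.85, 64.35, -245.83, 939.06]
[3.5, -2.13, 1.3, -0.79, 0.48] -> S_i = 3.50*(-0.61)^i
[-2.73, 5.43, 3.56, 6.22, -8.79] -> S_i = Random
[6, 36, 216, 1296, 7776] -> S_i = 6*6^i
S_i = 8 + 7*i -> [8, 15, 22, 29, 36]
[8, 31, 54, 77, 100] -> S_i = 8 + 23*i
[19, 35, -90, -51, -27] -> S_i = Random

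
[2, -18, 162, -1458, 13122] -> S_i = 2*-9^i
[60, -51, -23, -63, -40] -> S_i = Random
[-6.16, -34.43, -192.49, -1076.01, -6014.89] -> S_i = -6.16*5.59^i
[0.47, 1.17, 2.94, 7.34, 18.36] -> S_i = 0.47*2.50^i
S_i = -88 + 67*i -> [-88, -21, 46, 113, 180]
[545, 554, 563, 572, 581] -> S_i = 545 + 9*i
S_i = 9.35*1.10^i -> [9.35, 10.28, 11.31, 12.44, 13.69]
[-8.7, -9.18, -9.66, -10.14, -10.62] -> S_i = -8.70 + -0.48*i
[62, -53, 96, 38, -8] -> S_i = Random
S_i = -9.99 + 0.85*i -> [-9.99, -9.14, -8.29, -7.44, -6.59]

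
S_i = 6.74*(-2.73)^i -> [6.74, -18.4, 50.23, -137.13, 374.38]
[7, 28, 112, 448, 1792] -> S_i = 7*4^i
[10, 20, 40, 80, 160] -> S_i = 10*2^i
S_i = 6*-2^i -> [6, -12, 24, -48, 96]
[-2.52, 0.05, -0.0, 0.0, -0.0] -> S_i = -2.52*(-0.02)^i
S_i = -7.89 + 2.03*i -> [-7.89, -5.86, -3.83, -1.8, 0.23]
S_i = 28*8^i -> [28, 224, 1792, 14336, 114688]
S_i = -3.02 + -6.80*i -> [-3.02, -9.82, -16.62, -23.42, -30.22]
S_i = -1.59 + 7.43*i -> [-1.59, 5.84, 13.27, 20.7, 28.13]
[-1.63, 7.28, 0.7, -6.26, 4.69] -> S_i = Random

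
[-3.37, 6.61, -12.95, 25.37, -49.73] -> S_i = -3.37*(-1.96)^i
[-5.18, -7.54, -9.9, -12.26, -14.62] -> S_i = -5.18 + -2.36*i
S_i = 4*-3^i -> [4, -12, 36, -108, 324]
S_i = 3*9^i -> [3, 27, 243, 2187, 19683]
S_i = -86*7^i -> [-86, -602, -4214, -29498, -206486]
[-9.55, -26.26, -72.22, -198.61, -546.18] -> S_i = -9.55*2.75^i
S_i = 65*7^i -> [65, 455, 3185, 22295, 156065]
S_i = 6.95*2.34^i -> [6.95, 16.26, 38.06, 89.05, 208.38]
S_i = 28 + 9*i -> [28, 37, 46, 55, 64]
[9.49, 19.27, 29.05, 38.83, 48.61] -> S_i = 9.49 + 9.78*i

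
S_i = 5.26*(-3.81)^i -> [5.26, -20.04, 76.35, -290.91, 1108.37]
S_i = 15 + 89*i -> [15, 104, 193, 282, 371]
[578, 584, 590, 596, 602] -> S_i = 578 + 6*i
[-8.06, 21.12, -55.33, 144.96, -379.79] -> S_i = -8.06*(-2.62)^i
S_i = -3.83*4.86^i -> [-3.83, -18.61, -90.46, -439.65, -2136.7]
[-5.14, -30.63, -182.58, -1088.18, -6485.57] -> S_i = -5.14*5.96^i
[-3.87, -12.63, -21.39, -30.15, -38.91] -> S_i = -3.87 + -8.76*i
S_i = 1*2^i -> [1, 2, 4, 8, 16]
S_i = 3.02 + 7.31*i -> [3.02, 10.33, 17.64, 24.95, 32.26]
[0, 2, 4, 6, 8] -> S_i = 0 + 2*i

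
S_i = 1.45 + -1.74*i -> [1.45, -0.29, -2.03, -3.77, -5.51]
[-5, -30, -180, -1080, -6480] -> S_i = -5*6^i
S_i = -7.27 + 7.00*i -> [-7.27, -0.27, 6.73, 13.73, 20.73]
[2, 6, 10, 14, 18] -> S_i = 2 + 4*i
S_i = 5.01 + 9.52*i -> [5.01, 14.53, 24.05, 33.57, 43.09]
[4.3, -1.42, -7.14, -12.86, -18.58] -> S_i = 4.30 + -5.72*i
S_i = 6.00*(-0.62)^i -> [6.0, -3.72, 2.31, -1.43, 0.89]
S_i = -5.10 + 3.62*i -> [-5.1, -1.48, 2.14, 5.76, 9.38]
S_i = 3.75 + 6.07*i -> [3.75, 9.82, 15.89, 21.96, 28.03]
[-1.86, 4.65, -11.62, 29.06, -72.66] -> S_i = -1.86*(-2.50)^i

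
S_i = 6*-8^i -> [6, -48, 384, -3072, 24576]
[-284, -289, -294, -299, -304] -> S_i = -284 + -5*i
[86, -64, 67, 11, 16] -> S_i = Random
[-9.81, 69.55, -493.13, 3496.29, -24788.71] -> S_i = -9.81*(-7.09)^i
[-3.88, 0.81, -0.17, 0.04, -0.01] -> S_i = -3.88*(-0.21)^i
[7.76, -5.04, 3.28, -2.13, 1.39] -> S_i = 7.76*(-0.65)^i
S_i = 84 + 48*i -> [84, 132, 180, 228, 276]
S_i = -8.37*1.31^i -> [-8.37, -10.96, -14.36, -18.82, -24.65]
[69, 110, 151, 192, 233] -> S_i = 69 + 41*i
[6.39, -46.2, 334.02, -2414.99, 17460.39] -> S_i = 6.39*(-7.23)^i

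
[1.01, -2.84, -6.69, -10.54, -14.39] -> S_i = 1.01 + -3.85*i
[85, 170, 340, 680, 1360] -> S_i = 85*2^i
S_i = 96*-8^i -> [96, -768, 6144, -49152, 393216]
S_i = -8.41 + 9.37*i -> [-8.41, 0.96, 10.33, 19.7, 29.07]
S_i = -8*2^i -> [-8, -16, -32, -64, -128]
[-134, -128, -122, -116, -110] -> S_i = -134 + 6*i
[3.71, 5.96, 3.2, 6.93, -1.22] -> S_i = Random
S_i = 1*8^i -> [1, 8, 64, 512, 4096]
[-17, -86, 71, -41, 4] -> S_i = Random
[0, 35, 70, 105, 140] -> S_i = 0 + 35*i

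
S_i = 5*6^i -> [5, 30, 180, 1080, 6480]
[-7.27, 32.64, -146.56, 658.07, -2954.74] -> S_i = -7.27*(-4.49)^i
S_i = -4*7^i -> [-4, -28, -196, -1372, -9604]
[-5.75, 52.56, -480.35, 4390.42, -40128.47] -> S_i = -5.75*(-9.14)^i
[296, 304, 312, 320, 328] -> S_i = 296 + 8*i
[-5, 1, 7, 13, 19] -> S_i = -5 + 6*i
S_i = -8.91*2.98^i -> [-8.91, -26.55, -79.12, -235.79, -702.66]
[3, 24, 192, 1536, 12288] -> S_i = 3*8^i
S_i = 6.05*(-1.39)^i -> [6.05, -8.41, 11.69, -16.25, 22.58]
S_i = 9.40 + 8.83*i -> [9.4, 18.23, 27.06, 35.89, 44.72]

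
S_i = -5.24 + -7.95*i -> [-5.24, -13.19, -21.14, -29.09, -37.04]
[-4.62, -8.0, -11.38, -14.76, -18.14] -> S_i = -4.62 + -3.38*i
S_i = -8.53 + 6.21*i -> [-8.53, -2.32, 3.89, 10.1, 16.31]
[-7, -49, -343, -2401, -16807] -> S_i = -7*7^i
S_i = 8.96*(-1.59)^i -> [8.96, -14.25, 22.65, -36.02, 57.27]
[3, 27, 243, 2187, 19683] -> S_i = 3*9^i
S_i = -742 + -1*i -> [-742, -743, -744, -745, -746]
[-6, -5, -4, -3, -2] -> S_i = -6 + 1*i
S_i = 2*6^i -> [2, 12, 72, 432, 2592]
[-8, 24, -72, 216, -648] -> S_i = -8*-3^i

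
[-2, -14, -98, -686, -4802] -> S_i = -2*7^i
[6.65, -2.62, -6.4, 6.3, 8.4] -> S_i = Random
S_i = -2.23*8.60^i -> [-2.23, -19.18, -164.93, -1418.4, -12198.28]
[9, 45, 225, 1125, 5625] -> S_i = 9*5^i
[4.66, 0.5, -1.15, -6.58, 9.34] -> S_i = Random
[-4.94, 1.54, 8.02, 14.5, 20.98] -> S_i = -4.94 + 6.48*i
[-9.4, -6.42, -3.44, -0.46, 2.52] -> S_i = -9.40 + 2.98*i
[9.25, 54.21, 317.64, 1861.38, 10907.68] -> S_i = 9.25*5.86^i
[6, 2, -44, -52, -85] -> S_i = Random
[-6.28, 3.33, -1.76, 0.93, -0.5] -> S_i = -6.28*(-0.53)^i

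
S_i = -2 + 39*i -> [-2, 37, 76, 115, 154]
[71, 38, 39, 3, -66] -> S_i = Random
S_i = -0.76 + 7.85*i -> [-0.76, 7.09, 14.94, 22.79, 30.64]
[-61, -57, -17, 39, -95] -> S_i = Random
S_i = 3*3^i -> [3, 9, 27, 81, 243]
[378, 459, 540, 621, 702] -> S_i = 378 + 81*i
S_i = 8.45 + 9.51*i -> [8.45, 17.96, 27.47, 36.98, 46.49]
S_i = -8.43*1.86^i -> [-8.43, -15.68, -29.16, -54.25, -100.9]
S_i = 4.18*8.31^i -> [4.18, 34.74, 288.65, 2398.72, 19933.35]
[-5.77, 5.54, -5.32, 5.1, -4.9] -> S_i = -5.77*(-0.96)^i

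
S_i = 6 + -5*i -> [6, 1, -4, -9, -14]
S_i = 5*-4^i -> [5, -20, 80, -320, 1280]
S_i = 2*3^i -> [2, 6, 18, 54, 162]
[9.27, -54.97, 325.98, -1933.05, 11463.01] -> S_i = 9.27*(-5.93)^i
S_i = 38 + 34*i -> [38, 72, 106, 140, 174]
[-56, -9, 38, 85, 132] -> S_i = -56 + 47*i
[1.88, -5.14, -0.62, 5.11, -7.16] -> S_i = Random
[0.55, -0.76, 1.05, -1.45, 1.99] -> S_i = 0.55*(-1.38)^i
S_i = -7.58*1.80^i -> [-7.58, -13.64, -24.56, -44.21, -79.57]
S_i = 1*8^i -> [1, 8, 64, 512, 4096]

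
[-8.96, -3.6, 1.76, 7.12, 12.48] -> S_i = -8.96 + 5.36*i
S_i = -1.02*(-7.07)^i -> [-1.02, 7.21, -50.98, 360.46, -2548.46]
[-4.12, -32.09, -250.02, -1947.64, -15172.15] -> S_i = -4.12*7.79^i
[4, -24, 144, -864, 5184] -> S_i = 4*-6^i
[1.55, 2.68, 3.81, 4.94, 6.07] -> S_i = 1.55 + 1.13*i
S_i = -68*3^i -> [-68, -204, -612, -1836, -5508]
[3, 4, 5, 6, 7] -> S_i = 3 + 1*i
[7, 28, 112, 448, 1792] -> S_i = 7*4^i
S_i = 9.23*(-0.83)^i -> [9.23, -7.66, 6.36, -5.28, 4.38]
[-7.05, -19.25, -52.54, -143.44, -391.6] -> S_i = -7.05*2.73^i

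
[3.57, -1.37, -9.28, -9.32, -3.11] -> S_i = Random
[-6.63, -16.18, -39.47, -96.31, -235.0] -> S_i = -6.63*2.44^i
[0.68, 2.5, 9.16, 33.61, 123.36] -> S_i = 0.68*3.67^i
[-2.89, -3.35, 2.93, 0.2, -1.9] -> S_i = Random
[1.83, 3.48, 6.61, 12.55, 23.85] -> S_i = 1.83*1.90^i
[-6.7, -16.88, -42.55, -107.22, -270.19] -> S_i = -6.70*2.52^i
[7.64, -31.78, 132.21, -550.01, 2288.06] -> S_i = 7.64*(-4.16)^i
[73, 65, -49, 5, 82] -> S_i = Random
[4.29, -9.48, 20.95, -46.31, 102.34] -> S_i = 4.29*(-2.21)^i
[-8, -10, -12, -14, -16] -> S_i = -8 + -2*i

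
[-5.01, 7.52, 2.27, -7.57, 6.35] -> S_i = Random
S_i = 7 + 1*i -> [7, 8, 9, 10, 11]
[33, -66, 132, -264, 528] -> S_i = 33*-2^i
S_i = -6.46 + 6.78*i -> [-6.46, 0.32, 7.1, 13.88, 20.66]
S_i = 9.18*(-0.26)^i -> [9.18, -2.39, 0.62, -0.16, 0.04]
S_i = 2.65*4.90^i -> [2.65, 12.99, 63.63, 311.77, 1527.67]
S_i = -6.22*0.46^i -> [-6.22, -2.86, -1.32, -0.61, -0.28]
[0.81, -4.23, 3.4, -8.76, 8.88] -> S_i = Random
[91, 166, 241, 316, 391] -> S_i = 91 + 75*i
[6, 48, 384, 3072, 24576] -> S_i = 6*8^i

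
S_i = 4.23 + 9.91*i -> [4.23, 14.14, 24.05, 33.96, 43.87]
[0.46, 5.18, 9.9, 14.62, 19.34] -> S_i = 0.46 + 4.72*i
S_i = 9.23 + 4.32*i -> [9.23, 13.55, 17.87, 22.19, 26.51]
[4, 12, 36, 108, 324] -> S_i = 4*3^i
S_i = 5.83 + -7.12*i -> [5.83, -1.29, -8.41, -15.53, -22.65]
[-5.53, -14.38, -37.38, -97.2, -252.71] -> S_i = -5.53*2.60^i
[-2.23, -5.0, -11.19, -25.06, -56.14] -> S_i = -2.23*2.24^i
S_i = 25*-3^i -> [25, -75, 225, -675, 2025]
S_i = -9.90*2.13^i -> [-9.9, -21.09, -44.92, -95.67, -203.78]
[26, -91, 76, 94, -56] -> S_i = Random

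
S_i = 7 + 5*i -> [7, 12, 17, 22, 27]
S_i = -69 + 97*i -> [-69, 28, 125, 222, 319]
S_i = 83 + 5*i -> [83, 88, 93, 98, 103]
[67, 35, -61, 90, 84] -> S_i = Random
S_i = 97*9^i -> [97, 873, 7857, 70713, 636417]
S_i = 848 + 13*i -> [848, 861, 874, 887, 900]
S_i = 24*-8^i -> [24, -192, 1536, -12288, 98304]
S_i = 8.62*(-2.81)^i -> [8.62, -24.22, 68.06, -191.26, 537.44]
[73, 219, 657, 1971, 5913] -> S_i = 73*3^i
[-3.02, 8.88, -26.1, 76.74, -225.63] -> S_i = -3.02*(-2.94)^i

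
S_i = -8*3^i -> [-8, -24, -72, -216, -648]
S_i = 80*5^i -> [80, 400, 2000, 10000, 50000]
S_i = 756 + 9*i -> [756, 765, 774, 783, 792]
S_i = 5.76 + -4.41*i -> [5.76, 1.35, -3.06, -7.47, -11.88]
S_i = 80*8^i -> [80, 640, 5120, 40960, 327680]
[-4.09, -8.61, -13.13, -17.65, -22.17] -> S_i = -4.09 + -4.52*i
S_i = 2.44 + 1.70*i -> [2.44, 4.14, 5.84, 7.54, 9.24]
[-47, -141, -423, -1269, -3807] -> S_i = -47*3^i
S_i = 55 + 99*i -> [55, 154, 253, 352, 451]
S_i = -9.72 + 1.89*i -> [-9.72, -7.83, -5.94, -4.05, -2.16]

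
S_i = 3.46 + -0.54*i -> [3.46, 2.92, 2.38, 1.84, 1.3]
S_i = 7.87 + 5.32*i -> [7.87, 13.19, 18.51, 23.83, 29.15]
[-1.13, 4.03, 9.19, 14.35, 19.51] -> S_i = -1.13 + 5.16*i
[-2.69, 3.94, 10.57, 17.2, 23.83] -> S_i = -2.69 + 6.63*i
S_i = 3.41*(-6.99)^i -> [3.41, -23.84, 166.61, -1164.62, 8140.72]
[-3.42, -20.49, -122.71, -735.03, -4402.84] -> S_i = -3.42*5.99^i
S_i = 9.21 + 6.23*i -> [9.21, 15.44, 21.67, 27.9, 34.13]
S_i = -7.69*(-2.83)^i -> [-7.69, 21.76, -61.59, 174.3, -493.26]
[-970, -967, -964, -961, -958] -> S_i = -970 + 3*i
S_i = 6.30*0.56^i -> [6.3, 3.53, 1.98, 1.11, 0.62]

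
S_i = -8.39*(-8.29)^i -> [-8.39, 69.55, -576.6, 4779.97, -39625.99]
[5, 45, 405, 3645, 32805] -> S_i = 5*9^i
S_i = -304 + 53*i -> [-304, -251, -198, -145, -92]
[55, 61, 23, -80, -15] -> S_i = Random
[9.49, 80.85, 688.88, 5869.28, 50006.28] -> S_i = 9.49*8.52^i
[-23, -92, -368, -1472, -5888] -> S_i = -23*4^i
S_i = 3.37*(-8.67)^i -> [3.37, -29.22, 253.32, -2196.28, 19041.73]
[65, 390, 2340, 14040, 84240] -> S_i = 65*6^i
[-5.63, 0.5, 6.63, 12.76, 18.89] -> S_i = -5.63 + 6.13*i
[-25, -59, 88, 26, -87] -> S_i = Random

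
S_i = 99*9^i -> [99, 891, 8019, 72171, 649539]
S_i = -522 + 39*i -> [-522, -483, -444, -405, -366]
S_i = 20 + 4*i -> [20, 24, 28, 32, 36]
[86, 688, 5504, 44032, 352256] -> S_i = 86*8^i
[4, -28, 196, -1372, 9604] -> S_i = 4*-7^i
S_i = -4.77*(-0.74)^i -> [-4.77, 3.53, -2.61, 1.93, -1.43]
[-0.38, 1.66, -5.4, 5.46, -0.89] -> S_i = Random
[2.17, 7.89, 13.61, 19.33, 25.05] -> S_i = 2.17 + 5.72*i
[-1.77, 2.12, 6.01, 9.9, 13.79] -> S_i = -1.77 + 3.89*i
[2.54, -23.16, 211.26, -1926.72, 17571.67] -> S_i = 2.54*(-9.12)^i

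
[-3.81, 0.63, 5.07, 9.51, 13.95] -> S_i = -3.81 + 4.44*i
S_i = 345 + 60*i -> [345, 405, 465, 525, 585]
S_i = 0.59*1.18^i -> [0.59, 0.7, 0.82, 0.97, 1.14]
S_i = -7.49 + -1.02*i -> [-7.49, -8.51, -9.53, -10.55, -11.57]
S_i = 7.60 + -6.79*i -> [7.6, 0.81, -5.98, -12.77, -19.56]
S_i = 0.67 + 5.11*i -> [0.67, 5.78, 10.89, 16.0, 21.11]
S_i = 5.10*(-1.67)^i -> [5.1, -8.52, 14.22, -23.75, 39.67]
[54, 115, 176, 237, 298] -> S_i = 54 + 61*i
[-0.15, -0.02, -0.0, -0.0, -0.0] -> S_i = -0.15*0.15^i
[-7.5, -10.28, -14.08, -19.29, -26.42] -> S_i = -7.50*1.37^i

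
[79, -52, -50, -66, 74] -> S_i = Random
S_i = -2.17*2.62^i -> [-2.17, -5.69, -14.9, -39.03, -102.25]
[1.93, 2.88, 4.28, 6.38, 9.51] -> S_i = 1.93*1.49^i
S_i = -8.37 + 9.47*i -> [-8.37, 1.1, 10.57, 20.04, 29.51]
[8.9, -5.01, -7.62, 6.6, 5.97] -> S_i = Random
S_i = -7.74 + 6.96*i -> [-7.74, -0.78, 6.18, 13.14, 20.1]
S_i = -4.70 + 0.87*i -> [-4.7, -3.83, -2.96, -2.09, -1.22]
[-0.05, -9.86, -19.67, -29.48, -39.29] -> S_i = -0.05 + -9.81*i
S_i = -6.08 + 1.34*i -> [-6.08, -4.74, -3.4, -2.06, -0.72]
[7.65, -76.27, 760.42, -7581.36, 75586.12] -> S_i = 7.65*(-9.97)^i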